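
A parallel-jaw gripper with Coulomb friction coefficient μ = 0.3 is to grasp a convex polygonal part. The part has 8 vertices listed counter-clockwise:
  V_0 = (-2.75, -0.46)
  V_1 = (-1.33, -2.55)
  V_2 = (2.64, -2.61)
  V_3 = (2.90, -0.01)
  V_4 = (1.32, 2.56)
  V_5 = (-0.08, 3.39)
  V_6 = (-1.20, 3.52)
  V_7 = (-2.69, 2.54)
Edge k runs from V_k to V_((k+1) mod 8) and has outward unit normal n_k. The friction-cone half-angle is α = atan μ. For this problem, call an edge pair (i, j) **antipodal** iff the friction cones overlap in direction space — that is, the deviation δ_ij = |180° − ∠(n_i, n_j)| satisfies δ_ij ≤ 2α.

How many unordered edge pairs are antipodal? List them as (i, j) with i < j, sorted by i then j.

count = 6; pairs: (0,3), (0,4), (1,4), (1,5), (2,7), (3,7)

α = atan 0.3 = 16.70°;  2α = 33.40°
n_0 = (-0.8271, -0.5620)
n_1 = (-0.0151, -0.9999)
n_2 = (+0.9950, -0.0995)
n_3 = (+0.8519, +0.5237)
n_4 = (+0.5100, +0.8602)
n_5 = (+0.1153, +0.9933)
n_6 = (-0.5495, +0.8355)
n_7 = (-0.9998, +0.0200)
  (0,1): δ = 125.06°  ·
  (0,2): δ = 39.90°  ·
  (0,3): δ = 2.61°  ✓
  (0,4): δ = 25.14°  ✓
  (0,5): δ = 49.19°  ·
  (0,6): δ = 89.14°  ·
  (0,7): δ = 144.66°  ·
  (1,2): δ = 94.84°  ·
  (1,3): δ = 57.55°  ·
  (1,4): δ = 29.80°  ✓
  (1,5): δ = 5.75°  ✓
  (1,6): δ = 34.20°  ·
  (1,7): δ = 89.72°  ·
  (2,3): δ = 142.71°  ·
  (2,4): δ = 114.95°  ·
  (2,5): δ = 90.91°  ·
  (2,6): δ = 50.96°  ·
  (2,7): δ = 4.56°  ✓
  (3,4): δ = 152.24°  ·
  (3,5): δ = 128.20°  ·
  (3,6): δ = 88.25°  ·
  (3,7): δ = 32.73°  ✓
  (4,5): δ = 155.96°  ·
  (4,6): δ = 116.00°  ·
  (4,7): δ = 60.48°  ·
  (5,6): δ = 140.05°  ·
  (5,7): δ = 84.52°  ·
  (6,7): δ = 124.48°  ·
antipodal pairs: 6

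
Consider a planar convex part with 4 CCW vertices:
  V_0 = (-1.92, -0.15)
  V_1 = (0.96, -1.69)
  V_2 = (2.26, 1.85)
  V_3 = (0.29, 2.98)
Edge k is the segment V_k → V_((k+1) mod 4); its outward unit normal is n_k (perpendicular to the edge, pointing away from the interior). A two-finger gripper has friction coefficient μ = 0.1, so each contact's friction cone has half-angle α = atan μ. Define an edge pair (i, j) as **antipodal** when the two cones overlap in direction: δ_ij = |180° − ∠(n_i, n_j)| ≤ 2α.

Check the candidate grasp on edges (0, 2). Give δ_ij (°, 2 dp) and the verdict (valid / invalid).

α = atan 0.1 = 5.71°;  2α = 11.42°
edge 0: e_0 = (+2.88, -1.54);  n_0 = (-0.4715, -0.8818)
edge 2: e_2 = (-1.97, +1.13);  n_2 = (+0.4976, +0.8674)
∠(n_0, n_2) = 178.30°
δ = |180° − 178.30°| = 1.70°
1.70° ≤ 2α = 11.42°  →  valid

δ = 1.70°, valid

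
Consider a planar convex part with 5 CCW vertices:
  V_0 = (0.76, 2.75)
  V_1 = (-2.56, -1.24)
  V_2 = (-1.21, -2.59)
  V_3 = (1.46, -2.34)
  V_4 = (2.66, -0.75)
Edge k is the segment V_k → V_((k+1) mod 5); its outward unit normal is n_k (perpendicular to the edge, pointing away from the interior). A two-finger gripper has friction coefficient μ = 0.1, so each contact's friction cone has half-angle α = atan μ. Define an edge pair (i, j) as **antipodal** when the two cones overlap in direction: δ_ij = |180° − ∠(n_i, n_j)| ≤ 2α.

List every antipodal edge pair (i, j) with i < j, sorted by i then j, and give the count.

count = 1; pairs: (0,3)

α = atan 0.1 = 5.71°;  2α = 11.42°
n_0 = (-0.7687, +0.6396)
n_1 = (-0.7071, -0.7071)
n_2 = (+0.0932, -0.9956)
n_3 = (+0.7982, -0.6024)
n_4 = (+0.8789, +0.4771)
  (0,1): δ = 95.24°  ·
  (0,2): δ = 44.89°  ·
  (0,3): δ = 2.72°  ✓
  (0,4): δ = 68.26°  ·
  (1,2): δ = 129.65°  ·
  (1,3): δ = 82.04°  ·
  (1,4): δ = 16.50°  ·
  (2,3): δ = 132.39°  ·
  (2,4): δ = 66.85°  ·
  (3,4): δ = 114.46°  ·
antipodal pairs: 1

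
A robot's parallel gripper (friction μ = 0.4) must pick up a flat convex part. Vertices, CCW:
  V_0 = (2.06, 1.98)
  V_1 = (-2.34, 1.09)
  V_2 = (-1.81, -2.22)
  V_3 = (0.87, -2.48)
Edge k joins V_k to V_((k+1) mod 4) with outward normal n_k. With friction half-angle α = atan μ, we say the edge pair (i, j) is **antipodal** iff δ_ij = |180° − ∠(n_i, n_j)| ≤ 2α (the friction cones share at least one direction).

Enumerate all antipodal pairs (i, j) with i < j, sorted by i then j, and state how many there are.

count = 2; pairs: (0,2), (1,3)

α = atan 0.4 = 21.80°;  2α = 43.60°
n_0 = (-0.1983, +0.9801)
n_1 = (-0.9874, -0.1581)
n_2 = (-0.0966, -0.9953)
n_3 = (+0.9662, -0.2578)
  (0,1): δ = 92.34°  ·
  (0,2): δ = 16.98°  ✓
  (0,3): δ = 63.63°  ·
  (1,2): δ = 104.64°  ·
  (1,3): δ = 24.04°  ✓
  (2,3): δ = 99.40°  ·
antipodal pairs: 2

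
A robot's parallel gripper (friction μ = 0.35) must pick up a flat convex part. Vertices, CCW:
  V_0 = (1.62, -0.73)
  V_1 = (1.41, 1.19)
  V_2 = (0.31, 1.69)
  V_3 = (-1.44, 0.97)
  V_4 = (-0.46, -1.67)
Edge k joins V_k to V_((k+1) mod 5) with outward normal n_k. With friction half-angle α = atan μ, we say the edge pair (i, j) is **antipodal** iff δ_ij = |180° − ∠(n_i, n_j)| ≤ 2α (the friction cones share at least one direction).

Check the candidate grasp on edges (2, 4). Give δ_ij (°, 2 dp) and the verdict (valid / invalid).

α = atan 0.35 = 19.29°;  2α = 38.58°
edge 2: e_2 = (-1.75, -0.72);  n_2 = (-0.3805, +0.9248)
edge 4: e_4 = (+2.08, +0.94);  n_4 = (+0.4118, -0.9113)
∠(n_2, n_4) = 178.04°
δ = |180° − 178.04°| = 1.96°
1.96° ≤ 2α = 38.58°  →  valid

δ = 1.96°, valid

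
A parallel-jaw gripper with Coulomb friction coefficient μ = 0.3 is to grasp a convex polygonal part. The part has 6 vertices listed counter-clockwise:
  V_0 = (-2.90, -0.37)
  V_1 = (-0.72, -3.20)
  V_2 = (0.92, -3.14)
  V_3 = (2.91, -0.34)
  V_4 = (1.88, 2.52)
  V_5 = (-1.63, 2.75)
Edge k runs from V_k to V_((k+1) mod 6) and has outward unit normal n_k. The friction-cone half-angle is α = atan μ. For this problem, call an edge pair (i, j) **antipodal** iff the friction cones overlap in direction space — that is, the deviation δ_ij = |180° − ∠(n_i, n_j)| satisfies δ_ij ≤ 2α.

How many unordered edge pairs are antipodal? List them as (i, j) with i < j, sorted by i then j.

α = atan 0.3 = 16.70°;  2α = 33.40°
n_0 = (-0.7922, -0.6103)
n_1 = (+0.0366, -0.9993)
n_2 = (+0.8151, -0.5793)
n_3 = (+0.9408, +0.3388)
n_4 = (+0.0654, +0.9979)
n_5 = (-0.9262, +0.3770)
  (0,1): δ = 125.51°  ·
  (0,2): δ = 73.01°  ·
  (0,3): δ = 17.80°  ✓
  (0,4): δ = 48.64°  ·
  (0,5): δ = 120.24°  ·
  (1,2): δ = 127.50°  ·
  (1,3): δ = 72.29°  ·
  (1,4): δ = 5.84°  ✓
  (1,5): δ = 65.76°  ·
  (2,3): δ = 124.79°  ·
  (2,4): δ = 58.35°  ·
  (2,5): δ = 13.25°  ✓
  (3,4): δ = 113.56°  ·
  (3,5): δ = 41.95°  ·
  (4,5): δ = 108.40°  ·
antipodal pairs: 3

count = 3; pairs: (0,3), (1,4), (2,5)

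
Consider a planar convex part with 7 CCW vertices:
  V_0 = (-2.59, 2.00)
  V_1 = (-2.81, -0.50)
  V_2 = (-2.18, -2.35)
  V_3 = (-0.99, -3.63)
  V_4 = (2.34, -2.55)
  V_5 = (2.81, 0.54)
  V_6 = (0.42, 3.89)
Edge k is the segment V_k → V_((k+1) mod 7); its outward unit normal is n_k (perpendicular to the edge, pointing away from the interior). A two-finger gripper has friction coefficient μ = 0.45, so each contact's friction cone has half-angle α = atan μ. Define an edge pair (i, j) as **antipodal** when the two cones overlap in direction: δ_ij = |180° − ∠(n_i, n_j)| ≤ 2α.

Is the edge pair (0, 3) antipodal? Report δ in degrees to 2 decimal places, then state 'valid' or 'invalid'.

δ = 67.00°, invalid

α = atan 0.45 = 24.23°;  2α = 48.46°
edge 0: e_0 = (-0.22, -2.50);  n_0 = (-0.9962, +0.0877)
edge 3: e_3 = (+3.33, +1.08);  n_3 = (+0.3085, -0.9512)
∠(n_0, n_3) = 113.00°
δ = |180° − 113.00°| = 67.00°
67.00° > 2α = 48.46°  →  invalid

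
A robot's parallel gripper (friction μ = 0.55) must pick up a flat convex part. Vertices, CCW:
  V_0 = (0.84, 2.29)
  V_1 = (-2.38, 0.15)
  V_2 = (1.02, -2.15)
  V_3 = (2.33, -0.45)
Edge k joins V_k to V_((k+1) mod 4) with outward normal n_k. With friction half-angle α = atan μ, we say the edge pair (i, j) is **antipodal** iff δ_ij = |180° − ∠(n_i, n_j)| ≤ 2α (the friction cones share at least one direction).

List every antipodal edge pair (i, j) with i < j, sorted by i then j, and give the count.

count = 2; pairs: (0,2), (1,3)

α = atan 0.55 = 28.81°;  2α = 57.62°
n_0 = (-0.5535, +0.8328)
n_1 = (-0.5603, -0.8283)
n_2 = (+0.7921, -0.6104)
n_3 = (+0.8785, +0.4777)
  (0,1): δ = 67.69°  ·
  (0,2): δ = 18.77°  ✓
  (0,3): δ = 84.93°  ·
  (1,2): δ = 93.54°  ·
  (1,3): δ = 27.39°  ✓
  (2,3): δ = 113.85°  ·
antipodal pairs: 2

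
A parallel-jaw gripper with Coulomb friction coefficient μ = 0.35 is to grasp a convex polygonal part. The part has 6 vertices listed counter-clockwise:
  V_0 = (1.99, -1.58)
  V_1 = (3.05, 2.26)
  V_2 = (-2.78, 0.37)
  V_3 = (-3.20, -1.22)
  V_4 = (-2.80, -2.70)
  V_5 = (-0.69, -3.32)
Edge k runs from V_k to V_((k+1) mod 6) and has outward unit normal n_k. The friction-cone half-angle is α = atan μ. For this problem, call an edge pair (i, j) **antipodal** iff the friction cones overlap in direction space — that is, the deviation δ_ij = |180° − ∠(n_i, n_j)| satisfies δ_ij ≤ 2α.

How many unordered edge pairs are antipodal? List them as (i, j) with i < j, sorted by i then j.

count = 4; pairs: (0,2), (0,3), (1,4), (1,5)

α = atan 0.35 = 19.29°;  2α = 38.58°
n_0 = (+0.9639, -0.2661)
n_1 = (-0.3084, +0.9513)
n_2 = (-0.9668, +0.2554)
n_3 = (-0.9654, -0.2609)
n_4 = (-0.2819, -0.9594)
n_5 = (+0.5445, -0.8387)
  (0,1): δ = 56.61°  ·
  (0,2): δ = 0.63°  ✓
  (0,3): δ = 30.56°  ✓
  (0,4): δ = 89.06°  ·
  (0,5): δ = 138.43°  ·
  (1,2): δ = 122.76°  ·
  (1,3): δ = 92.84°  ·
  (1,4): δ = 34.34°  ✓
  (1,5): δ = 15.03°  ✓
  (2,3): δ = 150.08°  ·
  (2,4): δ = 91.58°  ·
  (2,5): δ = 42.21°  ·
  (3,4): δ = 121.50°  ·
  (3,5): δ = 72.13°  ·
  (4,5): δ = 130.63°  ·
antipodal pairs: 4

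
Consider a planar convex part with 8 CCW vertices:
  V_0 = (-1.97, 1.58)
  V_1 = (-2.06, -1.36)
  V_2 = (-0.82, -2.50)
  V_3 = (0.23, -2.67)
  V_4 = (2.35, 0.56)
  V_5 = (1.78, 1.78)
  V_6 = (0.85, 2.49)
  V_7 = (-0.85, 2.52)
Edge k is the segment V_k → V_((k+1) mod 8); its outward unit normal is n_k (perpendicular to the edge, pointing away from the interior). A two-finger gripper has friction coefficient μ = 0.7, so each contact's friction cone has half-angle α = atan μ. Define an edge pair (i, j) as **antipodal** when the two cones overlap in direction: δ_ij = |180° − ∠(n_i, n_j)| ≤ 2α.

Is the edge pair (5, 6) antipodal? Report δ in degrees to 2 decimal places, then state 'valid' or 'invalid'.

δ = 143.65°, invalid

α = atan 0.7 = 34.99°;  2α = 69.98°
edge 5: e_5 = (-0.93, +0.71);  n_5 = (+0.6068, +0.7948)
edge 6: e_6 = (-1.70, +0.03);  n_6 = (+0.0176, +0.9998)
∠(n_5, n_6) = 36.35°
δ = |180° − 36.35°| = 143.65°
143.65° > 2α = 69.98°  →  invalid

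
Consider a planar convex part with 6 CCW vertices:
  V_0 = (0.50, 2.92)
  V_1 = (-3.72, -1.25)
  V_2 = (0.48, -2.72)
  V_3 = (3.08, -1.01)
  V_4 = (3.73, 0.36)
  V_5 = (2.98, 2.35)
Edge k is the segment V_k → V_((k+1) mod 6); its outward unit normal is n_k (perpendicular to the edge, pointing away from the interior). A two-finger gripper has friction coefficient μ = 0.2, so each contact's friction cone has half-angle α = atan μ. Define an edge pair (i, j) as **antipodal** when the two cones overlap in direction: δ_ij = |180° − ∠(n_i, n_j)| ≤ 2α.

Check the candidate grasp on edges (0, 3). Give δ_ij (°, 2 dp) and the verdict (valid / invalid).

α = atan 0.2 = 11.31°;  2α = 22.62°
edge 0: e_0 = (-4.22, -4.17);  n_0 = (-0.7029, +0.7113)
edge 3: e_3 = (+0.65, +1.37);  n_3 = (+0.9035, -0.4287)
∠(n_0, n_3) = 160.04°
δ = |180° − 160.04°| = 19.96°
19.96° ≤ 2α = 22.62°  →  valid

δ = 19.96°, valid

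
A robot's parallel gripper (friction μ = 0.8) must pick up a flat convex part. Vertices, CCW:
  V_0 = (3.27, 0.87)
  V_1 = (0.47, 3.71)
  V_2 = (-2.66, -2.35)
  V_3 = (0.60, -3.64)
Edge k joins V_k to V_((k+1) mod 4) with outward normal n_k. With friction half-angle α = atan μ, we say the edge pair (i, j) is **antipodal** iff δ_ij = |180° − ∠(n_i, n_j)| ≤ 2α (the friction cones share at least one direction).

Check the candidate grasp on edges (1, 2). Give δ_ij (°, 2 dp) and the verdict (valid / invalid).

α = atan 0.8 = 38.66°;  2α = 77.32°
edge 1: e_1 = (-3.13, -6.06);  n_1 = (-0.8885, +0.4589)
edge 2: e_2 = (+3.26, -1.29);  n_2 = (-0.3679, -0.9298)
∠(n_1, n_2) = 95.73°
δ = |180° − 95.73°| = 84.27°
84.27° > 2α = 77.32°  →  invalid

δ = 84.27°, invalid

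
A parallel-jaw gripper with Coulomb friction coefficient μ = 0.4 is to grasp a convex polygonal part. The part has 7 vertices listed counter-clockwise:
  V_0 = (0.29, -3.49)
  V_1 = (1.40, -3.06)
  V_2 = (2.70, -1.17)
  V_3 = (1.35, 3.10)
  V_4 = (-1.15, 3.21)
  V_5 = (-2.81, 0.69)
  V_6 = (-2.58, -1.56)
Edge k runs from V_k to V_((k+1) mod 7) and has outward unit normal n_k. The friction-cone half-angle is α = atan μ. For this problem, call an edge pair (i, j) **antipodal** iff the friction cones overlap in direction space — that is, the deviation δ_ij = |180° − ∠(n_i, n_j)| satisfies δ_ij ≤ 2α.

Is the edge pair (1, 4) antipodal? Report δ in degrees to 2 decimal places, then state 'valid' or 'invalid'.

α = atan 0.4 = 21.80°;  2α = 43.60°
edge 1: e_1 = (+1.30, +1.89);  n_1 = (+0.8239, -0.5667)
edge 4: e_4 = (-1.66, -2.52);  n_4 = (-0.8351, +0.5501)
∠(n_1, n_4) = 178.85°
δ = |180° − 178.85°| = 1.15°
1.15° ≤ 2α = 43.60°  →  valid

δ = 1.15°, valid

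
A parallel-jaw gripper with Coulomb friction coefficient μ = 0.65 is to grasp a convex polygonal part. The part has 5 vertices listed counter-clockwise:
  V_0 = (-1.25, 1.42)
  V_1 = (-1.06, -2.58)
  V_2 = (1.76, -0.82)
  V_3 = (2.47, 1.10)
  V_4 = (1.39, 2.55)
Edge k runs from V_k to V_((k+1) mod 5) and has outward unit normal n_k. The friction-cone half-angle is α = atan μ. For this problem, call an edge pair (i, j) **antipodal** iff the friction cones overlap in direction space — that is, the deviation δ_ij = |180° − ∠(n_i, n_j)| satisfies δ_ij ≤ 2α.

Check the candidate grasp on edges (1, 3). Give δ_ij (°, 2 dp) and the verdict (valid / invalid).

δ = 85.29°, invalid

α = atan 0.65 = 33.02°;  2α = 66.05°
edge 1: e_1 = (+2.82, +1.76);  n_1 = (+0.5295, -0.8483)
edge 3: e_3 = (-1.08, +1.45);  n_3 = (+0.8020, +0.5973)
∠(n_1, n_3) = 94.71°
δ = |180° − 94.71°| = 85.29°
85.29° > 2α = 66.05°  →  invalid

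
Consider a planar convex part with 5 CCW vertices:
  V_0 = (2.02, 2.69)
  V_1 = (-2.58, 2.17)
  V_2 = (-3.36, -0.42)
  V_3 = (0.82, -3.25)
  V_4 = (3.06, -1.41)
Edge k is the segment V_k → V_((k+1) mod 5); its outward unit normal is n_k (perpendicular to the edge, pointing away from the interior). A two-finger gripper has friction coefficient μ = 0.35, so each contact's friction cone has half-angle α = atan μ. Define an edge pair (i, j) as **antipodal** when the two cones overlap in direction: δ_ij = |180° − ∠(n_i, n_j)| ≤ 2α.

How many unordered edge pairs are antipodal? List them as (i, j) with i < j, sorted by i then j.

α = atan 0.35 = 19.29°;  2α = 38.58°
n_0 = (-0.1123, +0.9937)
n_1 = (-0.9575, +0.2884)
n_2 = (-0.5606, -0.8281)
n_3 = (+0.6347, -0.7727)
n_4 = (+0.9693, +0.2459)
  (0,1): δ = 113.21°  ·
  (0,2): δ = 40.55°  ·
  (0,3): δ = 32.95°  ✓
  (0,4): δ = 97.78°  ·
  (1,2): δ = 107.34°  ·
  (1,3): δ = 33.84°  ✓
  (1,4): δ = 30.99°  ✓
  (2,3): δ = 106.50°  ·
  (2,4): δ = 41.67°  ·
  (3,4): δ = 115.17°  ·
antipodal pairs: 3

count = 3; pairs: (0,3), (1,3), (1,4)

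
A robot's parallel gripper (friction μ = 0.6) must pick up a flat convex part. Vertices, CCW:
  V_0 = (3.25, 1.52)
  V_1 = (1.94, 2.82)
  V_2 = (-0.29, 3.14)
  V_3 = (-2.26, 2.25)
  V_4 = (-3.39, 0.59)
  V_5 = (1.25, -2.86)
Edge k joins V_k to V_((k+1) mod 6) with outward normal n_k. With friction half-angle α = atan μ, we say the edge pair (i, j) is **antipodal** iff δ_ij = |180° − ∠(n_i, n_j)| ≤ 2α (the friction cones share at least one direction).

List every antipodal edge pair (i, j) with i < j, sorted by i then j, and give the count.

count = 5; pairs: (0,4), (1,4), (2,4), (2,5), (3,5)

α = atan 0.6 = 30.96°;  2α = 61.93°
n_0 = (+0.7044, +0.7098)
n_1 = (+0.1420, +0.9899)
n_2 = (-0.4117, +0.9113)
n_3 = (-0.8266, +0.5627)
n_4 = (-0.5967, -0.8025)
n_5 = (+0.9097, -0.4154)
  (0,1): δ = 143.39°  ·
  (0,2): δ = 110.91°  ·
  (0,3): δ = 79.46°  ·
  (0,4): δ = 8.15°  ✓
  (0,5): δ = 110.24°  ·
  (1,2): δ = 147.52°  ·
  (1,3): δ = 116.08°  ·
  (1,4): δ = 28.47°  ✓
  (1,5): δ = 73.62°  ·
  (2,3): δ = 148.56°  ·
  (2,4): δ = 60.94°  ✓
  (2,5): δ = 41.15°  ✓
  (3,4): δ = 92.39°  ·
  (3,5): δ = 9.70°  ✓
  (4,5): δ = 77.91°  ·
antipodal pairs: 5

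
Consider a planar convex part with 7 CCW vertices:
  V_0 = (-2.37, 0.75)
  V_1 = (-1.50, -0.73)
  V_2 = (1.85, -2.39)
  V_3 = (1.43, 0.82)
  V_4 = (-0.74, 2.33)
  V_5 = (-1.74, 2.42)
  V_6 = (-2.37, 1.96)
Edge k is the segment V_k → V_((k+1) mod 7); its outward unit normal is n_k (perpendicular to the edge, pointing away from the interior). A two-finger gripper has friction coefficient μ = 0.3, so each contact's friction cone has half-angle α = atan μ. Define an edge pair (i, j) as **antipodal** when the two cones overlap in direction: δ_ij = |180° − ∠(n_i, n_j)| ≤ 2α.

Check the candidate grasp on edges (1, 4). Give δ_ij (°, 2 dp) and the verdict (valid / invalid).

α = atan 0.3 = 16.70°;  2α = 33.40°
edge 1: e_1 = (+3.35, -1.66);  n_1 = (-0.4440, -0.8960)
edge 4: e_4 = (-1.00, +0.09);  n_4 = (+0.0896, +0.9960)
∠(n_1, n_4) = 158.78°
δ = |180° − 158.78°| = 21.22°
21.22° ≤ 2α = 33.40°  →  valid

δ = 21.22°, valid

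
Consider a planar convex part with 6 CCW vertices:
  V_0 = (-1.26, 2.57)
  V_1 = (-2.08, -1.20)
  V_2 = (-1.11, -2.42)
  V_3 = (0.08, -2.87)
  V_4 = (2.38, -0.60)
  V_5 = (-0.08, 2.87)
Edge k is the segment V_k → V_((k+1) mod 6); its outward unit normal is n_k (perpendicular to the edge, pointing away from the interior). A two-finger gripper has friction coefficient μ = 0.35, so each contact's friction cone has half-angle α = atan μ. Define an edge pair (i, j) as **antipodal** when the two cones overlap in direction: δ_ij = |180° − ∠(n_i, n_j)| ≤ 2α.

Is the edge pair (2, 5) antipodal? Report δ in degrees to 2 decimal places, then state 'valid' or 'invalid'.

α = atan 0.35 = 19.29°;  2α = 38.58°
edge 2: e_2 = (+1.19, -0.45);  n_2 = (-0.3537, -0.9354)
edge 5: e_5 = (-1.18, -0.30);  n_5 = (-0.2464, +0.9692)
∠(n_2, n_5) = 145.02°
δ = |180° − 145.02°| = 34.98°
34.98° ≤ 2α = 38.58°  →  valid

δ = 34.98°, valid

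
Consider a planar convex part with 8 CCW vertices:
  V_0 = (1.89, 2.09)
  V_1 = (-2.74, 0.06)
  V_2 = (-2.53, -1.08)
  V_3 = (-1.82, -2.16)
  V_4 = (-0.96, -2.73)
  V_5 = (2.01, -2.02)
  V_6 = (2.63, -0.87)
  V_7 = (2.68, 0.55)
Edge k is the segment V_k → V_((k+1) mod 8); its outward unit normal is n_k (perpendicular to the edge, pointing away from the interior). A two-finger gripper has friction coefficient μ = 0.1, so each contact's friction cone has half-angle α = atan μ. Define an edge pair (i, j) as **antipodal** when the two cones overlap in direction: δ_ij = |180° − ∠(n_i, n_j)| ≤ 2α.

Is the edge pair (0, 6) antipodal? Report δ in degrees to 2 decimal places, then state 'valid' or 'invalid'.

α = atan 0.1 = 5.71°;  2α = 11.42°
edge 0: e_0 = (-4.63, -2.03);  n_0 = (-0.4015, +0.9158)
edge 6: e_6 = (+0.05, +1.42);  n_6 = (+0.9994, -0.0352)
∠(n_0, n_6) = 115.69°
δ = |180° − 115.69°| = 64.31°
64.31° > 2α = 11.42°  →  invalid

δ = 64.31°, invalid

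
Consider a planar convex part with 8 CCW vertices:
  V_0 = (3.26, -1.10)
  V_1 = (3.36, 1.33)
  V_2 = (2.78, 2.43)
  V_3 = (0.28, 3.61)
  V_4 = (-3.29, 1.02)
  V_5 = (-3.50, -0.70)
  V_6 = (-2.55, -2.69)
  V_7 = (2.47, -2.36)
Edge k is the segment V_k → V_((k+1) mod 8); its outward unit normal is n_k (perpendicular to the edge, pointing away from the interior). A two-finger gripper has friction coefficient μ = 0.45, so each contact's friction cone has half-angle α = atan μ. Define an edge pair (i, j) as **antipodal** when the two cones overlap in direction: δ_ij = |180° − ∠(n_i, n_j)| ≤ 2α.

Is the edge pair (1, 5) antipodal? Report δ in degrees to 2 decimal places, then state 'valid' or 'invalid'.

α = atan 0.45 = 24.23°;  2α = 48.46°
edge 1: e_1 = (-0.58, +1.10);  n_1 = (+0.8846, +0.4664)
edge 5: e_5 = (+0.95, -1.99);  n_5 = (-0.9024, -0.4308)
∠(n_1, n_5) = 177.72°
δ = |180° − 177.72°| = 2.28°
2.28° ≤ 2α = 48.46°  →  valid

δ = 2.28°, valid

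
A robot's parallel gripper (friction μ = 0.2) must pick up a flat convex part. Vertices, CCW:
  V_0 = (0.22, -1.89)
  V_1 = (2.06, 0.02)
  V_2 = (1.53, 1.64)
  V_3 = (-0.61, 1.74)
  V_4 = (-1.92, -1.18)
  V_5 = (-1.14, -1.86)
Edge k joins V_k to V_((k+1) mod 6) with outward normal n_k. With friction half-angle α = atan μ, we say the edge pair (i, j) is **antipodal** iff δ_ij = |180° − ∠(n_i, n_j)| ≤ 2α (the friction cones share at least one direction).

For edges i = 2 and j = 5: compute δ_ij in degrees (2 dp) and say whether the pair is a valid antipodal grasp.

α = atan 0.2 = 11.31°;  2α = 22.62°
edge 2: e_2 = (-2.14, +0.10);  n_2 = (+0.0467, +0.9989)
edge 5: e_5 = (+1.36, -0.03);  n_5 = (-0.0221, -0.9998)
∠(n_2, n_5) = 178.59°
δ = |180° − 178.59°| = 1.41°
1.41° ≤ 2α = 22.62°  →  valid

δ = 1.41°, valid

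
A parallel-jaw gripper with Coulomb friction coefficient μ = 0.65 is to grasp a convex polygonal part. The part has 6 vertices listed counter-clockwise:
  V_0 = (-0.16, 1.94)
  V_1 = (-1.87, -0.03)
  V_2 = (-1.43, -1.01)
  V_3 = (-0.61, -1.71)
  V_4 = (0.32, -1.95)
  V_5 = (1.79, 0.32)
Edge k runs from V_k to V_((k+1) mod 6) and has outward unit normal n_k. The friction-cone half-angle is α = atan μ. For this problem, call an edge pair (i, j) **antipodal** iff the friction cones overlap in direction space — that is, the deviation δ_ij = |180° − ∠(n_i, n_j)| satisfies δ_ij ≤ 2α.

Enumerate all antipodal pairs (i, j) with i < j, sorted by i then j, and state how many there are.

α = atan 0.65 = 33.02°;  2α = 66.05°
n_0 = (-0.7552, +0.6555)
n_1 = (-0.9123, -0.4096)
n_2 = (-0.6493, -0.7606)
n_3 = (-0.2499, -0.9683)
n_4 = (+0.8394, -0.5436)
n_5 = (+0.6390, +0.7692)
  (0,1): δ = 114.86°  ·
  (0,2): δ = 89.53°  ·
  (0,3): δ = 63.51°  ✓
  (0,4): δ = 8.03°  ✓
  (0,5): δ = 91.24°  ·
  (1,2): δ = 154.67°  ·
  (1,3): δ = 128.65°  ·
  (1,4): δ = 57.11°  ✓
  (1,5): δ = 26.10°  ✓
  (2,3): δ = 153.98°  ·
  (2,4): δ = 82.44°  ·
  (2,5): δ = 0.77°  ✓
  (3,4): δ = 108.46°  ·
  (3,5): δ = 25.25°  ✓
  (4,5): δ = 96.79°  ·
antipodal pairs: 6

count = 6; pairs: (0,3), (0,4), (1,4), (1,5), (2,5), (3,5)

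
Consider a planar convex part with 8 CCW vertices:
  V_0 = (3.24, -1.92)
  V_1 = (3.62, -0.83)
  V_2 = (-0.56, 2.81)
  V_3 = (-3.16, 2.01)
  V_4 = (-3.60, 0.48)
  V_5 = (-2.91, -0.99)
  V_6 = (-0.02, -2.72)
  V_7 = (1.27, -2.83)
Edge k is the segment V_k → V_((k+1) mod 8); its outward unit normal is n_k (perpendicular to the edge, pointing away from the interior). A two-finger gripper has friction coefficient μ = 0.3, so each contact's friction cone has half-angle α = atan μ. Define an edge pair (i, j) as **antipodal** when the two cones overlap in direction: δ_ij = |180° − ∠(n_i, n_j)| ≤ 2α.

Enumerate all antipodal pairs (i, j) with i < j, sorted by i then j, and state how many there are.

count = 5; pairs: (0,3), (1,4), (1,5), (2,6), (2,7)

α = atan 0.3 = 16.70°;  2α = 33.40°
n_0 = (+0.9443, -0.3292)
n_1 = (+0.6567, +0.7541)
n_2 = (-0.2941, +0.9558)
n_3 = (-0.9610, +0.2764)
n_4 = (-0.9052, -0.4249)
n_5 = (-0.5136, -0.8580)
n_6 = (-0.0850, -0.9964)
n_7 = (+0.4194, -0.9078)
  (0,1): δ = 111.83°  ·
  (0,2): δ = 53.68°  ·
  (0,3): δ = 3.18°  ✓
  (0,4): δ = 44.36°  ·
  (0,5): δ = 78.31°  ·
  (0,6): δ = 104.35°  ·
  (0,7): δ = 134.01°  ·
  (1,2): δ = 121.85°  ·
  (1,3): δ = 64.99°  ·
  (1,4): δ = 23.81°  ✓
  (1,5): δ = 10.14°  ✓
  (1,6): δ = 36.18°  ·
  (1,7): δ = 65.84°  ·
  (2,3): δ = 123.15°  ·
  (2,4): δ = 81.96°  ·
  (2,5): δ = 48.01°  ·
  (2,6): δ = 21.98°  ✓
  (2,7): δ = 7.69°  ✓
  (3,4): δ = 138.81°  ·
  (3,5): δ = 104.86°  ·
  (3,6): δ = 78.83°  ·
  (3,7): δ = 49.16°  ·
  (4,5): δ = 146.05°  ·
  (4,6): δ = 120.02°  ·
  (4,7): δ = 90.35°  ·
  (5,6): δ = 153.97°  ·
  (5,7): δ = 124.30°  ·
  (6,7): δ = 150.33°  ·
antipodal pairs: 5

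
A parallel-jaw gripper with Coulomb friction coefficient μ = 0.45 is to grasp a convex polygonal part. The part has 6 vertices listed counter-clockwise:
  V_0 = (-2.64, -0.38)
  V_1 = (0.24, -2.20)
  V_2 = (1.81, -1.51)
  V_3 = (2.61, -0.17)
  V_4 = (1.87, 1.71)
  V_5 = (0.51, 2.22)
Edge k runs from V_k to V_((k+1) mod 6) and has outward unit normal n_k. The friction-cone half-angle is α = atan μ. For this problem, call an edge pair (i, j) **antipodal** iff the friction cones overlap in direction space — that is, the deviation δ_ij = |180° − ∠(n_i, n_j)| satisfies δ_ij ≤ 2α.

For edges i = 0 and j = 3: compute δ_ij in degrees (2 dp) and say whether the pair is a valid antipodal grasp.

α = atan 0.45 = 24.23°;  2α = 48.46°
edge 0: e_0 = (+2.88, -1.82);  n_0 = (-0.5342, -0.8453)
edge 3: e_3 = (-0.74, +1.88);  n_3 = (+0.9305, +0.3663)
∠(n_0, n_3) = 143.78°
δ = |180° − 143.78°| = 36.22°
36.22° ≤ 2α = 48.46°  →  valid

δ = 36.22°, valid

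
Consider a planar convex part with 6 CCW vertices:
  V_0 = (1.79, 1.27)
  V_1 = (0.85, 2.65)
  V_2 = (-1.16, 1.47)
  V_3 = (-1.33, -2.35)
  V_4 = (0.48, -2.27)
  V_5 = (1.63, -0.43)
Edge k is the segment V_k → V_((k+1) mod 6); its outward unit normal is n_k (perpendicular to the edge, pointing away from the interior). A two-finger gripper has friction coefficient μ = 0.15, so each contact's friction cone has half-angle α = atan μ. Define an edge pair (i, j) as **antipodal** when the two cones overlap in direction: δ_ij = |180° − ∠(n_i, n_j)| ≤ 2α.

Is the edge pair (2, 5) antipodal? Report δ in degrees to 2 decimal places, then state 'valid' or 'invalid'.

α = atan 0.15 = 8.53°;  2α = 17.06°
edge 2: e_2 = (-0.17, -3.82);  n_2 = (-0.9990, +0.0445)
edge 5: e_5 = (+0.16, +1.70);  n_5 = (+0.9956, -0.0937)
∠(n_2, n_5) = 177.17°
δ = |180° − 177.17°| = 2.83°
2.83° ≤ 2α = 17.06°  →  valid

δ = 2.83°, valid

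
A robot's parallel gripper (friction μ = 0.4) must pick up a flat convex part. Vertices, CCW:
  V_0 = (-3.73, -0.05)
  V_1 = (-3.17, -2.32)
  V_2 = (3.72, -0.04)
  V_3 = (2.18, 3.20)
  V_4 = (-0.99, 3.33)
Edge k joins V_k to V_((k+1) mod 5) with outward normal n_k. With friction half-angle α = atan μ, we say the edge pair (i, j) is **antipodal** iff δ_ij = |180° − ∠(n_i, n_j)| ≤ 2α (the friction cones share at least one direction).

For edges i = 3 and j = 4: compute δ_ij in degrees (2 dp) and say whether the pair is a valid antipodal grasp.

δ = 126.68°, invalid

α = atan 0.4 = 21.80°;  2α = 43.60°
edge 3: e_3 = (-3.17, +0.13);  n_3 = (+0.0410, +0.9992)
edge 4: e_4 = (-2.74, -3.38);  n_4 = (-0.7768, +0.6297)
∠(n_3, n_4) = 53.32°
δ = |180° − 53.32°| = 126.68°
126.68° > 2α = 43.60°  →  invalid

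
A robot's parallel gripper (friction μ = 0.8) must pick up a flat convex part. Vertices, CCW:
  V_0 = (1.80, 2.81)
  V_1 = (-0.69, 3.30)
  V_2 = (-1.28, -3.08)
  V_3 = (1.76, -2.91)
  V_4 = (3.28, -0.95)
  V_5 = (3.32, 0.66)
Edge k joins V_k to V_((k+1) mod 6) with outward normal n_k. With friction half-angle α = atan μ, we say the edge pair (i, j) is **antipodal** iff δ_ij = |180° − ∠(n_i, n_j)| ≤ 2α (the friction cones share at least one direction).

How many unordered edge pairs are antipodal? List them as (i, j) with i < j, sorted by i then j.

count = 6; pairs: (0,2), (0,3), (1,3), (1,4), (1,5), (2,5)

α = atan 0.8 = 38.66°;  2α = 77.32°
n_0 = (+0.1931, +0.9812)
n_1 = (-0.9958, +0.0921)
n_2 = (+0.0558, -0.9984)
n_3 = (+0.7902, -0.6128)
n_4 = (+0.9997, -0.0248)
n_5 = (+0.8165, +0.5773)
  (0,1): δ = 84.15°  ·
  (0,2): δ = 14.33°  ✓
  (0,3): δ = 63.34°  ✓
  (0,4): δ = 99.71°  ·
  (0,5): δ = 136.39°  ·
  (1,2): δ = 81.52°  ·
  (1,3): δ = 32.51°  ✓
  (1,4): δ = 3.86°  ✓
  (1,5): δ = 40.54°  ✓
  (2,3): δ = 130.99°  ·
  (2,4): δ = 94.62°  ·
  (2,5): δ = 57.94°  ✓
  (3,4): δ = 143.63°  ·
  (3,5): δ = 106.95°  ·
  (4,5): δ = 143.32°  ·
antipodal pairs: 6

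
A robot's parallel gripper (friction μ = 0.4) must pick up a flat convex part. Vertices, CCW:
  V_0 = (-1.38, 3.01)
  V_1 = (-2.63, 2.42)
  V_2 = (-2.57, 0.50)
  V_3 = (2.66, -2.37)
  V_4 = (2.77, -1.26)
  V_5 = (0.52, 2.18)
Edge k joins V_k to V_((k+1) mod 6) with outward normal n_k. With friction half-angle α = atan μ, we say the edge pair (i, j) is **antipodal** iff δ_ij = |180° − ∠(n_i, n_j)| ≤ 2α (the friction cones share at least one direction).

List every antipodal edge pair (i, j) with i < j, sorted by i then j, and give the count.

α = atan 0.4 = 21.80°;  2α = 43.60°
n_0 = (-0.4268, +0.9043)
n_1 = (-0.9995, -0.0312)
n_2 = (-0.4811, -0.8767)
n_3 = (+0.9951, -0.0986)
n_4 = (+0.8369, +0.5474)
n_5 = (+0.4003, +0.9164)
  (0,1): δ = 113.48°  ·
  (0,2): δ = 54.02°  ·
  (0,3): δ = 59.07°  ·
  (0,4): δ = 97.92°  ·
  (0,5): δ = 131.13°  ·
  (1,2): δ = 120.55°  ·
  (1,3): δ = 7.45°  ✓
  (1,4): δ = 31.40°  ✓
  (1,5): δ = 64.61°  ·
  (2,3): δ = 66.90°  ·
  (2,4): δ = 28.06°  ✓
  (2,5): δ = 5.16°  ✓
  (3,4): δ = 141.15°  ·
  (3,5): δ = 107.94°  ·
  (4,5): δ = 146.79°  ·
antipodal pairs: 4

count = 4; pairs: (1,3), (1,4), (2,4), (2,5)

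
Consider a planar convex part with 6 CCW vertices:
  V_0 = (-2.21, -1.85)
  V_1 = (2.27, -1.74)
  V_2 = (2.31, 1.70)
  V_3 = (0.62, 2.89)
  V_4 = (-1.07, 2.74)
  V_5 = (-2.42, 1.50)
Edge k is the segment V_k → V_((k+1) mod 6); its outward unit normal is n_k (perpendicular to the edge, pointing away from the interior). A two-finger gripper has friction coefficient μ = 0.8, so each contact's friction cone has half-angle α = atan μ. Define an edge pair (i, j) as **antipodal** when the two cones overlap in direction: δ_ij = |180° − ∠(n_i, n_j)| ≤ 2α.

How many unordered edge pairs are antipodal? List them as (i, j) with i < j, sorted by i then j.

α = atan 0.8 = 38.66°;  2α = 77.32°
n_0 = (+0.0245, -0.9997)
n_1 = (+0.9999, -0.0116)
n_2 = (+0.5757, +0.8176)
n_3 = (-0.0884, +0.9961)
n_4 = (-0.6765, +0.7365)
n_5 = (-0.9980, -0.0626)
  (0,1): δ = 92.07°  ·
  (0,2): δ = 36.56°  ✓
  (0,3): δ = 3.67°  ✓
  (0,4): δ = 41.16°  ✓
  (0,5): δ = 92.18°  ·
  (1,2): δ = 124.48°  ·
  (1,3): δ = 84.26°  ·
  (1,4): δ = 46.77°  ✓
  (1,5): δ = 4.25°  ✓
  (2,3): δ = 139.78°  ·
  (2,4): δ = 102.28°  ·
  (2,5): δ = 51.26°  ✓
  (3,4): δ = 142.50°  ·
  (3,5): δ = 91.49°  ·
  (4,5): δ = 128.98°  ·
antipodal pairs: 6

count = 6; pairs: (0,2), (0,3), (0,4), (1,4), (1,5), (2,5)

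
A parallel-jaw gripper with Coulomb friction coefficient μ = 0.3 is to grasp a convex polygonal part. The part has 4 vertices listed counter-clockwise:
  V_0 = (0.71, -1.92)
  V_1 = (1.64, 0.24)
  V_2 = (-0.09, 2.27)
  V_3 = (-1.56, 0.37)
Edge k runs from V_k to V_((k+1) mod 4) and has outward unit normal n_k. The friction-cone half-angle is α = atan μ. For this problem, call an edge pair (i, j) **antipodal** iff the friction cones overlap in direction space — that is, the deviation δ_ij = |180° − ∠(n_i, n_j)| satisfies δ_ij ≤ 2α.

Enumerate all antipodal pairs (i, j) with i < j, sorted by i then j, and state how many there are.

α = atan 0.3 = 16.70°;  2α = 33.40°
n_0 = (+0.9185, -0.3955)
n_1 = (+0.7611, +0.6486)
n_2 = (-0.7909, +0.6119)
n_3 = (-0.7102, -0.7040)
  (0,1): δ = 116.27°  ·
  (0,2): δ = 14.43°  ✓
  (0,3): δ = 68.04°  ·
  (1,2): δ = 78.17°  ·
  (1,3): δ = 4.31°  ✓
  (2,3): δ = 97.52°  ·
antipodal pairs: 2

count = 2; pairs: (0,2), (1,3)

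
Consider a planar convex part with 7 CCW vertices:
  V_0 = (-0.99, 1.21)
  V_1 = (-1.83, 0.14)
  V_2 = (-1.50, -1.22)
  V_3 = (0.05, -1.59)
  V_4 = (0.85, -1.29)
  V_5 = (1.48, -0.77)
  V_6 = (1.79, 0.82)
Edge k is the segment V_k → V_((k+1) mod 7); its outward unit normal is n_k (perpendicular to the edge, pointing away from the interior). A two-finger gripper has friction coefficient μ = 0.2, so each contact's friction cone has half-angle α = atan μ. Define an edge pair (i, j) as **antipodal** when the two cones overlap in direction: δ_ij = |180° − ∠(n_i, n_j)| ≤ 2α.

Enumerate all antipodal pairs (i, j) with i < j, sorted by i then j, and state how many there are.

count = 2; pairs: (0,4), (2,6)

α = atan 0.2 = 11.31°;  2α = 22.62°
n_0 = (-0.7866, +0.6175)
n_1 = (-0.9718, -0.2358)
n_2 = (-0.2322, -0.9727)
n_3 = (+0.3511, -0.9363)
n_4 = (+0.6366, -0.7712)
n_5 = (+0.9815, -0.1914)
n_6 = (+0.1389, +0.9903)
  (0,1): δ = 128.23°  ·
  (0,2): δ = 65.29°  ·
  (0,3): δ = 31.31°  ·
  (0,4): δ = 12.33°  ✓
  (0,5): δ = 27.10°  ·
  (0,6): δ = 120.15°  ·
  (1,2): δ = 117.06°  ·
  (1,3): δ = 83.08°  ·
  (1,4): δ = 64.10°  ·
  (1,5): δ = 24.67°  ·
  (1,6): δ = 68.38°  ·
  (2,3): δ = 146.02°  ·
  (2,4): δ = 127.04°  ·
  (2,5): δ = 87.61°  ·
  (2,6): δ = 5.44°  ✓
  (3,4): δ = 161.02°  ·
  (3,5): δ = 121.59°  ·
  (3,6): δ = 28.54°  ·
  (4,5): δ = 140.57°  ·
  (4,6): δ = 47.52°  ·
  (5,6): δ = 86.95°  ·
antipodal pairs: 2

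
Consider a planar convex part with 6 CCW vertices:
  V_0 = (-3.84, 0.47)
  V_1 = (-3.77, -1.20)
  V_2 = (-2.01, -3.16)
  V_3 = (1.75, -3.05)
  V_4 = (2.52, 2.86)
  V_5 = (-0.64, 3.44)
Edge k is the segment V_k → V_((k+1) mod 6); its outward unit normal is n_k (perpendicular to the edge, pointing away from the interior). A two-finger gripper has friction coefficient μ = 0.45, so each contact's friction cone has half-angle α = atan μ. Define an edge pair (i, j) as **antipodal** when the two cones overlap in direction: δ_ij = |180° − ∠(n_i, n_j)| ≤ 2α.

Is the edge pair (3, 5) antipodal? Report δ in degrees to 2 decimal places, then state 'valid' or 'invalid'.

δ = 39.71°, valid

α = atan 0.45 = 24.23°;  2α = 48.46°
edge 3: e_3 = (+0.77, +5.91);  n_3 = (+0.9916, -0.1292)
edge 5: e_5 = (-3.20, -2.97);  n_5 = (-0.6803, +0.7330)
∠(n_3, n_5) = 140.29°
δ = |180° − 140.29°| = 39.71°
39.71° ≤ 2α = 48.46°  →  valid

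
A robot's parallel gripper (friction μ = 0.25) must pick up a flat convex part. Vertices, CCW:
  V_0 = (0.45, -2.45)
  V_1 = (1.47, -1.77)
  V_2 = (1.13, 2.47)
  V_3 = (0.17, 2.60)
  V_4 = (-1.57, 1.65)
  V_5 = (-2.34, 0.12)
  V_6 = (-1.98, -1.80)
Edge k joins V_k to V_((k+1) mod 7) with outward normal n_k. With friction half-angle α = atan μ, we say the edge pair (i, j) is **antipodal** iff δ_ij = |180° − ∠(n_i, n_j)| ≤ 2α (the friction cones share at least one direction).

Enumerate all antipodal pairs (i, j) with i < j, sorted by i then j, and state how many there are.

count = 3; pairs: (0,3), (1,5), (2,6)

α = atan 0.25 = 14.04°;  2α = 28.07°
n_0 = (+0.5547, -0.8321)
n_1 = (+0.9968, +0.0799)
n_2 = (+0.1342, +0.9910)
n_3 = (-0.4792, +0.8777)
n_4 = (-0.8933, +0.4495)
n_5 = (-0.9829, -0.1843)
n_6 = (-0.2584, -0.9660)
  (0,1): δ = 119.11°  ·
  (0,2): δ = 41.40°  ·
  (0,3): δ = 5.06°  ✓
  (0,4): δ = 29.60°  ·
  (0,5): δ = 66.93°  ·
  (0,6): δ = 131.33°  ·
  (1,2): δ = 102.30°  ·
  (1,3): δ = 65.95°  ·
  (1,4): δ = 31.30°  ·
  (1,5): δ = 6.03°  ✓
  (1,6): δ = 70.44°  ·
  (2,3): δ = 143.65°  ·
  (2,4): δ = 109.00°  ·
  (2,5): δ = 71.67°  ·
  (2,6): δ = 7.26°  ✓
  (3,4): δ = 145.35°  ·
  (3,5): δ = 108.01°  ·
  (3,6): δ = 43.61°  ·
  (4,5): δ = 142.67°  ·
  (4,6): δ = 78.26°  ·
  (5,6): δ = 115.60°  ·
antipodal pairs: 3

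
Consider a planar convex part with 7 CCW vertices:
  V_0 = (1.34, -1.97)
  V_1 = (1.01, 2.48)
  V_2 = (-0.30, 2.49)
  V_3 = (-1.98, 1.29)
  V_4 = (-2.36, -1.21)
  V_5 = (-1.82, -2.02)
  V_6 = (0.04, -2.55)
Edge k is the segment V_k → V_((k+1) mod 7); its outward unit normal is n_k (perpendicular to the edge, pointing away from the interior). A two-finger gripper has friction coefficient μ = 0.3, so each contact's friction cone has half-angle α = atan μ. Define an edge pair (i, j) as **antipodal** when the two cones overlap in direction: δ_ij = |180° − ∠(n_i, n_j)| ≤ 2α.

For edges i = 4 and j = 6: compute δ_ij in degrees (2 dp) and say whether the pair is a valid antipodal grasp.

δ = 99.65°, invalid

α = atan 0.3 = 16.70°;  2α = 33.40°
edge 4: e_4 = (+0.54, -0.81);  n_4 = (-0.8321, -0.5547)
edge 6: e_6 = (+1.30, +0.58);  n_6 = (+0.4074, -0.9132)
∠(n_4, n_6) = 80.35°
δ = |180° − 80.35°| = 99.65°
99.65° > 2α = 33.40°  →  invalid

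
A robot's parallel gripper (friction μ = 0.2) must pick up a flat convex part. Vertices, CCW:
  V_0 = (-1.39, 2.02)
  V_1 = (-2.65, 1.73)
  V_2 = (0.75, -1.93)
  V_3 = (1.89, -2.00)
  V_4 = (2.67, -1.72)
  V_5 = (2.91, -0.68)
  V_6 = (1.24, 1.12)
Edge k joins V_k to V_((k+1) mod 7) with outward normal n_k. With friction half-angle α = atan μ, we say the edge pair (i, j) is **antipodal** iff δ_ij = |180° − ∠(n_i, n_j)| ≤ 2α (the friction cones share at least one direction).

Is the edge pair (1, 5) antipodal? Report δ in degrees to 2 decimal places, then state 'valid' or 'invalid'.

α = atan 0.2 = 11.31°;  2α = 22.62°
edge 1: e_1 = (+3.40, -3.66);  n_1 = (-0.7327, -0.6806)
edge 5: e_5 = (-1.67, +1.80);  n_5 = (+0.7331, +0.6801)
∠(n_1, n_5) = 179.96°
δ = |180° − 179.96°| = 0.04°
0.04° ≤ 2α = 22.62°  →  valid

δ = 0.04°, valid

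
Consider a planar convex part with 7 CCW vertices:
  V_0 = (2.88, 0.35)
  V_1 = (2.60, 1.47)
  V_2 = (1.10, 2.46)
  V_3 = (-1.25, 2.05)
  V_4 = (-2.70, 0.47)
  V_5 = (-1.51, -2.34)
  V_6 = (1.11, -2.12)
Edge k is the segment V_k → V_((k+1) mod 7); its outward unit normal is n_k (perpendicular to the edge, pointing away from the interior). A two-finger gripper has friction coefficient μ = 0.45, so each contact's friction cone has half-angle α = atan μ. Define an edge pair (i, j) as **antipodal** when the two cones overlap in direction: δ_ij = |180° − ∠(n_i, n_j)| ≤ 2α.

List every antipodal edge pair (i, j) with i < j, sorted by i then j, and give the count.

count = 7; pairs: (0,4), (1,4), (1,5), (2,5), (2,6), (3,5), (3,6)

α = atan 0.45 = 24.23°;  2α = 48.46°
n_0 = (+0.9701, +0.2425)
n_1 = (+0.5508, +0.8346)
n_2 = (-0.1719, +0.9851)
n_3 = (-0.7368, +0.6761)
n_4 = (-0.9208, -0.3900)
n_5 = (+0.0837, -0.9965)
n_6 = (+0.8128, -0.5825)
  (0,1): δ = 137.46°  ·
  (0,2): δ = 94.14°  ·
  (0,3): δ = 56.58°  ·
  (0,4): δ = 8.92°  ✓
  (0,5): δ = 80.76°  ·
  (0,6): δ = 130.34°  ·
  (1,2): δ = 136.68°  ·
  (1,3): δ = 99.12°  ·
  (1,4): δ = 33.62°  ✓
  (1,5): δ = 38.22°  ✓
  (1,6): δ = 87.80°  ·
  (2,3): δ = 142.44°  ·
  (2,4): δ = 76.94°  ·
  (2,5): δ = 5.10°  ✓
  (2,6): δ = 44.48°  ✓
  (3,4): δ = 114.50°  ·
  (3,5): δ = 42.66°  ✓
  (3,6): δ = 6.92°  ✓
  (4,5): δ = 108.15°  ·
  (4,6): δ = 58.58°  ·
  (5,6): δ = 130.43°  ·
antipodal pairs: 7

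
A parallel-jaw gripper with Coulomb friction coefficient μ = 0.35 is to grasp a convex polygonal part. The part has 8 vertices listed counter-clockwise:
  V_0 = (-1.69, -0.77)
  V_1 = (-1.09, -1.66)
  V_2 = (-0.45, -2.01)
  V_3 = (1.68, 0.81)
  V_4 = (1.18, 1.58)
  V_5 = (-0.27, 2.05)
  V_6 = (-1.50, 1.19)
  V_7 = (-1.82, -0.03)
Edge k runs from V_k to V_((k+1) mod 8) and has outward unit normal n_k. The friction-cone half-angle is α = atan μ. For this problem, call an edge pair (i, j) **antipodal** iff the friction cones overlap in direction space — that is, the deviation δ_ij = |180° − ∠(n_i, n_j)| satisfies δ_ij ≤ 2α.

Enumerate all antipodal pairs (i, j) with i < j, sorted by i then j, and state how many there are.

count = 7; pairs: (0,3), (0,4), (1,3), (1,4), (2,5), (2,6), (3,7)

α = atan 0.35 = 19.29°;  2α = 38.58°
n_0 = (-0.8292, -0.5590)
n_1 = (-0.4798, -0.8774)
n_2 = (+0.7980, -0.6027)
n_3 = (+0.8387, +0.5446)
n_4 = (+0.3083, +0.9513)
n_5 = (-0.5730, +0.8195)
n_6 = (-0.9673, +0.2537)
n_7 = (-0.9849, -0.1730)
  (0,1): δ = 152.66°  ·
  (0,2): δ = 71.05°  ·
  (0,3): δ = 0.99°  ✓
  (0,4): δ = 38.05°  ✓
  (0,5): δ = 90.97°  ·
  (0,6): δ = 131.32°  ·
  (0,7): δ = 155.98°  ·
  (1,2): δ = 98.39°  ·
  (1,3): δ = 28.33°  ✓
  (1,4): δ = 10.71°  ✓
  (1,5): δ = 63.63°  ·
  (1,6): δ = 103.98°  ·
  (1,7): δ = 128.64°  ·
  (2,3): δ = 109.94°  ·
  (2,4): δ = 70.90°  ·
  (2,5): δ = 17.97°  ✓
  (2,6): δ = 22.37°  ✓
  (2,7): δ = 47.03°  ·
  (3,4): δ = 140.96°  ·
  (3,5): δ = 88.04°  ·
  (3,6): δ = 47.70°  ·
  (3,7): δ = 23.03°  ✓
  (4,5): δ = 127.08°  ·
  (4,6): δ = 86.74°  ·
  (4,7): δ = 62.08°  ·
  (5,6): δ = 139.66°  ·
  (5,7): δ = 115.00°  ·
  (6,7): δ = 155.34°  ·
antipodal pairs: 7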